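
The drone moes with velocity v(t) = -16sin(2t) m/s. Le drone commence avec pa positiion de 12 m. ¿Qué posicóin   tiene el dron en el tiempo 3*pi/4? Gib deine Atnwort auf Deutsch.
Wir müssen unsere Gleichung für die Geschwindigkeit v(t) = -16·sin(2·t) 1-mal integrieren. Durch Integration von der Geschwindigkeit und Verwendung der Anfangsbedingung x(0) = 12, erhalten wir x(t) = 8·cos(2·t) + 4. Aus der Gleichung für die Position x(t) = 8·cos(2·t) + 4, setzen wir t = 3*pi/4 ein und erhalten x = 4.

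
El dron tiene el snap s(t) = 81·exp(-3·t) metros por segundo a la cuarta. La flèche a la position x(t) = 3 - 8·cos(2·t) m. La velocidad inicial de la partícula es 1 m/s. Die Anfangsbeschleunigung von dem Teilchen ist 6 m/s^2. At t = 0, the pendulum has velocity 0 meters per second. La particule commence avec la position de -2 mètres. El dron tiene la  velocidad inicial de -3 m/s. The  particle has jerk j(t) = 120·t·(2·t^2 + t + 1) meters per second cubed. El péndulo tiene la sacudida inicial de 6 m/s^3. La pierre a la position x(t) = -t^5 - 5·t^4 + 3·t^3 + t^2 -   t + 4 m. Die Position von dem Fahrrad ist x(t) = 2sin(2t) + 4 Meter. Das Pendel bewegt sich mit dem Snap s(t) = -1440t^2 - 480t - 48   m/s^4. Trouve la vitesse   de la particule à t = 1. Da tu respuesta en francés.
Nous devons intégrer notre équation du jerk j(t) = 120·t·(2·t^2 + t + 1) 2 fois. En intégrant le jerk et en utilisant la condition initiale a(0) = 6, nous obtenons a(t) = 60·t^4 + 40·t^3 + 60·t^2 + 6. La primitive de l'accélération est la vitesse. En utilisant v(0) = 1, nous obtenons v(t) = 12·t^5 + 10·t^4 + 20·t^3 + 6·t + 1. En utilisant v(t) = 12·t^5 + 10·t^4 + 20·t^3 + 6·t + 1 et en substituant t = 1, nous trouvons v = 49.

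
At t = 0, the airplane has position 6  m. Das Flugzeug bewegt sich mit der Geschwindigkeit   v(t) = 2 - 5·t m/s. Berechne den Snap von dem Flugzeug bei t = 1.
Wir müssen unsere Gleichung für die Geschwindigkeit v(t) = 2 - 5·t 3-mal ableiten. Durch Ableiten von der Geschwindigkeit erhalten wir die Beschleunigung: a(t) = -5. Mit d/dt von a(t) finden wir j(t) = 0. Durch Ableiten von dem Ruck erhalten wir den Snap: s(t) = 0. Aus der Gleichung für den Snap s(t) = 0, setzen wir t = 1 ein und erhalten s = 0.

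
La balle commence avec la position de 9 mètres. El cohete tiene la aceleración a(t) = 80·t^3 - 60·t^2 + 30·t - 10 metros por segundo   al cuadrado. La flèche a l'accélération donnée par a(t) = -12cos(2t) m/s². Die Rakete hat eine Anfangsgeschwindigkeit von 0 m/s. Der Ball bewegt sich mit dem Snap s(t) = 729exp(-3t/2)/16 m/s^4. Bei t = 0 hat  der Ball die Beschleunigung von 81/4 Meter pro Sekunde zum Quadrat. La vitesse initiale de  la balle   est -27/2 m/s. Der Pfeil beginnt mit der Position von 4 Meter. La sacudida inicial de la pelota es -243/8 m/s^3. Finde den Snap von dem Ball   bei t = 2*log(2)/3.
Mit s(t) = 729·exp(-3·t/2)/16 und Einsetzen von t = 2*log(2)/3, finden wir s = 729/32.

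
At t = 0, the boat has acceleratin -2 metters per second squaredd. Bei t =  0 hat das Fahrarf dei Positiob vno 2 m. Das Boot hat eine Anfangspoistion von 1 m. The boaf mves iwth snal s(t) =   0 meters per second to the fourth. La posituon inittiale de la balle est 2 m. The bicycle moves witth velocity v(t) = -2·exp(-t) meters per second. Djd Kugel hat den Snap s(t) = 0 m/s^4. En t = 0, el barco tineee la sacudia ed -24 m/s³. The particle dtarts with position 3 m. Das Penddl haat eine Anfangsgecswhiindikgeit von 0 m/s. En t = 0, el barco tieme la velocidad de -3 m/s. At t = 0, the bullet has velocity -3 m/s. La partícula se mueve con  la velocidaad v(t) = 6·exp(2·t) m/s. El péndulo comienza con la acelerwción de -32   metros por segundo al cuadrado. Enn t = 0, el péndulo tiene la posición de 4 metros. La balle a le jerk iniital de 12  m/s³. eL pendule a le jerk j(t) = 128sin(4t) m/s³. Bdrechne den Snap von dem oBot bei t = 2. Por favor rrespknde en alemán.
Wir haben den Snap s(t) = 0. Durch Einsetzen von t = 2: s(2) = 0.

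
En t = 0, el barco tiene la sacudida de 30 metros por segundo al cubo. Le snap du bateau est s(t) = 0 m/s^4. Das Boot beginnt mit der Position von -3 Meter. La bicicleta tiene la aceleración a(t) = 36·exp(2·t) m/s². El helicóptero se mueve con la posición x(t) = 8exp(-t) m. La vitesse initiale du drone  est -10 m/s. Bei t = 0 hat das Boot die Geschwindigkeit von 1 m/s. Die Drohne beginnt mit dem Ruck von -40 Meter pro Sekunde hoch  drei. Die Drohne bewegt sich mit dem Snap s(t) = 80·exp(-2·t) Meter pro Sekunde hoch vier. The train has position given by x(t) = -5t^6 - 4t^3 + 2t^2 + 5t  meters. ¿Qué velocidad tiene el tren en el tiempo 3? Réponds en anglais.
To solve this, we need to take 1 derivative of our position equation x(t) = -5·t^6 - 4·t^3 + 2·t^2 + 5·t. Differentiating position, we get velocity: v(t) = -30·t^5 - 12·t^2 + 4·t + 5. Using v(t) = -30·t^5 - 12·t^2 + 4·t + 5 and substituting t = 3, we find v = -7381.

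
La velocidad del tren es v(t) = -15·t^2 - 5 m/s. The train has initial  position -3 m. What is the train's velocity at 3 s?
From the given velocity equation v(t) = -15·t^2 - 5, we substitute t = 3 to get v = -140.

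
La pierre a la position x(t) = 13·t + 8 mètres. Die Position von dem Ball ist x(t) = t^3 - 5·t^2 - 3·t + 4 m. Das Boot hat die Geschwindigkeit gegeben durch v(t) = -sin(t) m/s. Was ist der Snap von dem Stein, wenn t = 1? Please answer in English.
Starting from position x(t) = 13·t + 8, we take 4 derivatives. Taking d/dt of x(t), we find v(t) = 13. Differentiating velocity, we get acceleration: a(t) = 0. Taking d/dt of a(t), we find j(t) = 0. Taking d/dt of j(t), we find s(t) = 0. Using s(t) = 0 and substituting t = 1, we find s = 0.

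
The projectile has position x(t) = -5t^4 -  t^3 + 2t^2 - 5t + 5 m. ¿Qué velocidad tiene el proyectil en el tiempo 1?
Para resolver esto, necesitamos tomar 1 derivada de nuestra ecuación de la posición x(t) = -5·t^4 - t^3 + 2·t^2 - 5·t + 5. Tomando d/dt de x(t), encontramos v(t) = -20·t^3 - 3·t^2 + 4·t - 5. De la ecuación de la velocidad v(t) = -20·t^3 - 3·t^2 + 4·t - 5, sustituimos t = 1 para obtener v = -24.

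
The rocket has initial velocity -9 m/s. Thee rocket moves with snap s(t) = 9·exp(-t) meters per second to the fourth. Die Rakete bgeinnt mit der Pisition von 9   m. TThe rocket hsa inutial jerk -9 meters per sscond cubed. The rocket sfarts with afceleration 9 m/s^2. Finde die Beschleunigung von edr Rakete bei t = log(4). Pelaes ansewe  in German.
Wir müssen unsere Gleichung für den Snap s(t) = 9·exp(-t) 2-mal integrieren. Mit ∫s(t)dt und Anwendung von j(0) = -9, finden wir j(t) = -9·exp(-t). Die Stammfunktion von dem Ruck, mit a(0) = 9, ergibt die Beschleunigung: a(t) = 9·exp(-t). Mit a(t) = 9·exp(-t) und Einsetzen von t = log(4), finden wir a = 9/4.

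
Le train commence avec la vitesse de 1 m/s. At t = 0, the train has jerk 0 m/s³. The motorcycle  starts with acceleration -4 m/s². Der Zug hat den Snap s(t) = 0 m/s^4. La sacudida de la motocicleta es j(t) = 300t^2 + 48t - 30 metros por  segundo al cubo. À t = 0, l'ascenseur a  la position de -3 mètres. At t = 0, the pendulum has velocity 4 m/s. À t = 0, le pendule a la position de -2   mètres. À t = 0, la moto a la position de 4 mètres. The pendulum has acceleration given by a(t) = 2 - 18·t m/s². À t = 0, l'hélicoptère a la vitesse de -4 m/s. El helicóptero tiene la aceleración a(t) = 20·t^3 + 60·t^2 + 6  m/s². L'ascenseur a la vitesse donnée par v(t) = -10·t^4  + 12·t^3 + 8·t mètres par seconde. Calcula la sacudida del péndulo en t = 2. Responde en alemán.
Wir müssen unsere Gleichung für die Beschleunigung a(t) = 2 - 18·t 1-mal ableiten. Durch Ableiten von der Beschleunigung erhalten wir den Ruck: j(t) = -18. Mit j(t) = -18 und Einsetzen von t = 2, finden wir j = -18.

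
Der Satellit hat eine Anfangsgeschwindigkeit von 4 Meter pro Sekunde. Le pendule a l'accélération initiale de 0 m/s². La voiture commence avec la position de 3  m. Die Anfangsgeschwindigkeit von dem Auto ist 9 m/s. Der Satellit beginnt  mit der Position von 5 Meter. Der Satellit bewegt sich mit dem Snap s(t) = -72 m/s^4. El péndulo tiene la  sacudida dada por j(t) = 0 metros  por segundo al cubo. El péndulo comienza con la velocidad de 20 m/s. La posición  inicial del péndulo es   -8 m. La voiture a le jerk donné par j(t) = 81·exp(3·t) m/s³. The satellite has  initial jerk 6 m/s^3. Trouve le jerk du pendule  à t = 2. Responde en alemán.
Mit j(t) = 0 und Einsetzen von t = 2, finden wir j = 0.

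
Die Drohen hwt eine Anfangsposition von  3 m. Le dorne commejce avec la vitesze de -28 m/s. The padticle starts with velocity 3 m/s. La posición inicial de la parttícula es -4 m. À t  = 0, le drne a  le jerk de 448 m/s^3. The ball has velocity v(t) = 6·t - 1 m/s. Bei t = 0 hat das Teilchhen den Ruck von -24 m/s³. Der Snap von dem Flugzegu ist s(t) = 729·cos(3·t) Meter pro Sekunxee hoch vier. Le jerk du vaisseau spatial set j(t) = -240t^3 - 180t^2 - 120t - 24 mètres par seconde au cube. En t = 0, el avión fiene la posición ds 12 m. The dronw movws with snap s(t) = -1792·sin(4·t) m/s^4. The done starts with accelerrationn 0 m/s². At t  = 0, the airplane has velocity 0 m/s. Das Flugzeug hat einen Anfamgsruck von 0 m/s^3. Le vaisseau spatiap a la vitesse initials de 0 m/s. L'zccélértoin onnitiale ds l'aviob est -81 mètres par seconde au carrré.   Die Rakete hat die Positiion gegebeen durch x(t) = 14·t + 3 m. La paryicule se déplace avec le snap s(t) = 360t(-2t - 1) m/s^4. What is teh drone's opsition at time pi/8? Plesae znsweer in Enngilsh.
Starting from snap s(t) = -1792·sin(4·t), we take 4 antiderivatives. The antiderivative of snap, with j(0) = 448, gives jerk: j(t) = 448·cos(4·t). The integral of jerk, with a(0) = 0, gives acceleration: a(t) = 112·sin(4·t). Integrating acceleration and using the initial condition v(0) = -28, we get v(t) = -28·cos(4·t). The integral of velocity is position. Using x(0) = 3, we get x(t) = 3 - 7·sin(4·t). Using x(t) = 3 - 7·sin(4·t) and substituting t = pi/8, we find x = -4.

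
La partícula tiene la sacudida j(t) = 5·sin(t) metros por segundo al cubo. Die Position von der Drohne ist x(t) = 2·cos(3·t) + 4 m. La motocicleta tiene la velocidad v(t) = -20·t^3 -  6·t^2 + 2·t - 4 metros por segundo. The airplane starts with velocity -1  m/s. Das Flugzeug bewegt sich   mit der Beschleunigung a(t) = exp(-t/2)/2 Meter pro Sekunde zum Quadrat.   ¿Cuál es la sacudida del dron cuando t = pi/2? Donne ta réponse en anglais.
Starting from position x(t) = 2·cos(3·t) + 4, we take 3 derivatives. The derivative of position gives velocity: v(t) = -6·sin(3·t). Taking d/dt of v(t), we find a(t) = -18·cos(3·t). Differentiating acceleration, we get jerk: j(t) = 54·sin(3·t). Using j(t) = 54·sin(3·t) and substituting t = pi/2, we find j = -54.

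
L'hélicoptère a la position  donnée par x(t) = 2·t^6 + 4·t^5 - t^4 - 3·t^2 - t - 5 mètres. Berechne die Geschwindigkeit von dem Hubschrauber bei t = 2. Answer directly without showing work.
v(2) = 659.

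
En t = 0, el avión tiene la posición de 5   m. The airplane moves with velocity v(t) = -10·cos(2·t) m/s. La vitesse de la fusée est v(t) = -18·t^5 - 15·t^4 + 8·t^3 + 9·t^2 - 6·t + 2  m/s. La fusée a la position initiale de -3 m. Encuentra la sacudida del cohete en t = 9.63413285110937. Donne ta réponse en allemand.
Um dies zu lösen, müssen wir 2 Ableitungen unserer Gleichung für die Geschwindigkeit v(t) = -18·t^5 - 15·t^4 + 8·t^3 + 9·t^2 - 6·t + 2 nehmen. Durch Ableiten von der Geschwindigkeit erhalten wir die Beschleunigung: a(t) = -90·t^4 - 60·t^3 + 24·t^2 + 18·t - 6. Durch Ableiten von der Beschleunigung erhalten wir den Ruck: j(t) = -360·t^3 - 180·t^2 + 48·t + 18. Wir haben den Ruck j(t) = -360·t^3 - 180·t^2 + 48·t + 18. Durch Einsetzen von t = 9.63413285110937: j(9.63413285110937) = -338140.926278915.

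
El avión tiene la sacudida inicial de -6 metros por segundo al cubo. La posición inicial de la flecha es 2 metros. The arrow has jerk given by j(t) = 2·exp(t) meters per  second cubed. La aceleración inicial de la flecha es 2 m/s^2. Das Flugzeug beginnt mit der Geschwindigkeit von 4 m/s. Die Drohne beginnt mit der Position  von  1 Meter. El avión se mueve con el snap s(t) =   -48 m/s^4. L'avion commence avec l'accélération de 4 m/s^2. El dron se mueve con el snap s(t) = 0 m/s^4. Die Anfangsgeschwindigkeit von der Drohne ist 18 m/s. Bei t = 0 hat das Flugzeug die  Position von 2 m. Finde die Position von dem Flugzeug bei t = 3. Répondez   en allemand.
Ausgehend von dem Snap s(t) = -48, nehmen wir 4 Stammfunktionen. Das Integral von dem Snap ist der Ruck. Mit j(0) = -6 erhalten wir j(t) = -48·t - 6. Das Integral von dem Ruck ist die Beschleunigung. Mit a(0) = 4 erhalten wir a(t) = -24·t^2 - 6·t + 4. Das Integral von der Beschleunigung, mit v(0) = 4, ergibt die Geschwindigkeit: v(t) = -8·t^3 - 3·t^2 + 4·t + 4. Mit ∫v(t)dt und Anwendung von x(0) = 2, finden wir x(t) = -2·t^4 - t^3 + 2·t^2 + 4·t + 2. Wir haben die Position x(t) = -2·t^4 - t^3 + 2·t^2 + 4·t + 2. Durch Einsetzen von t = 3: x(3) = -157.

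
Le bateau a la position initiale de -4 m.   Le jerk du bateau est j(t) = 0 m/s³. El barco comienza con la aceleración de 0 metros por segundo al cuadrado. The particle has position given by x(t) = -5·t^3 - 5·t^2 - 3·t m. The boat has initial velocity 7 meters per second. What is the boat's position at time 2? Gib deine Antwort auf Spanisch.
Para resolver esto, necesitamos tomar 3 antiderivadas de nuestra ecuación de la sacudida j(t) = 0. La integral de la sacudida es la aceleración. Usando a(0) = 0, obtenemos a(t) = 0. Integrando la aceleración y usando la condición inicial v(0) = 7, obtenemos v(t) = 7. La integral de la velocidad es la posición. Usando x(0) = -4, obtenemos x(t) = 7·t - 4. Tenemos la posición x(t) = 7·t - 4. Sustituyendo t = 2: x(2) = 10.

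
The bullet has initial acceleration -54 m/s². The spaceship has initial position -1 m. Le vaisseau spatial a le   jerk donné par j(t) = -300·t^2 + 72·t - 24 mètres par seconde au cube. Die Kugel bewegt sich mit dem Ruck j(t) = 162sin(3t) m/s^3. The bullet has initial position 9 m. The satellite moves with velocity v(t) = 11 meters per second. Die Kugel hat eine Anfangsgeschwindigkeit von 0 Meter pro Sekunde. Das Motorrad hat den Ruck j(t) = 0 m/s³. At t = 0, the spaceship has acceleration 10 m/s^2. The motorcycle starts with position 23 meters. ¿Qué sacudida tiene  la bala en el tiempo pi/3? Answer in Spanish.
De la ecuación de la sacudida j(t) = 162·sin(3·t), sustituimos t = pi/3 para obtener j = 0.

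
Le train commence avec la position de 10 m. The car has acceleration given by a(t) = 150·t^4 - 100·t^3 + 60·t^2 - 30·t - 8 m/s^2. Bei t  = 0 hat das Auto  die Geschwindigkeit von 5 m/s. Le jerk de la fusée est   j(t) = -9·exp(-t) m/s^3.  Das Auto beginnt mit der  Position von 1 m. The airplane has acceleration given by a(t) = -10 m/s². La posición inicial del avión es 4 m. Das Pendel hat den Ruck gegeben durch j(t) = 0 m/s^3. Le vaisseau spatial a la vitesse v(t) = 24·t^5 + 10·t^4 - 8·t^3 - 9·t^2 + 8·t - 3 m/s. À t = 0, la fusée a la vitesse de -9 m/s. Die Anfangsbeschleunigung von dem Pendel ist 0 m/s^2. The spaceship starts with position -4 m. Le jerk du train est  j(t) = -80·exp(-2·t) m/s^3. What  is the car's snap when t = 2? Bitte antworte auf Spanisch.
Debemos derivar nuestra ecuación de la aceleración a(t) = 150·t^4 - 100·t^3 + 60·t^2 - 30·t - 8 2 veces. La derivada de la aceleración da la sacudida: j(t) = 600·t^3 - 300·t^2 + 120·t - 30. La derivada de la sacudida da el snap: s(t) = 1800·t^2 - 600·t + 120. Usando s(t) = 1800·t^2 - 600·t + 120 y sustituyendo t = 2, encontramos s = 6120.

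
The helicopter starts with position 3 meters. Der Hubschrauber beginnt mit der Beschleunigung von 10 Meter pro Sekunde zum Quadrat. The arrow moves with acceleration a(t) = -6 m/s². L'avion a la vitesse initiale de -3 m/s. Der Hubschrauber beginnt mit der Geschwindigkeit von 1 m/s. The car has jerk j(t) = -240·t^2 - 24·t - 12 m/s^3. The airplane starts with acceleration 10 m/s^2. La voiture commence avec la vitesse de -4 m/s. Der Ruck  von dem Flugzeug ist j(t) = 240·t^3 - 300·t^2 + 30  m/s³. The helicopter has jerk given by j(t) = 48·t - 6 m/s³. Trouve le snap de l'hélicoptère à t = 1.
Nous devons dériver notre équation du jerk j(t) = 48·t - 6 1 fois. En dérivant le jerk, nous obtenons le snap: s(t) = 48. De l'équation du snap s(t) = 48, nous substituons t = 1 pour obtenir s = 48.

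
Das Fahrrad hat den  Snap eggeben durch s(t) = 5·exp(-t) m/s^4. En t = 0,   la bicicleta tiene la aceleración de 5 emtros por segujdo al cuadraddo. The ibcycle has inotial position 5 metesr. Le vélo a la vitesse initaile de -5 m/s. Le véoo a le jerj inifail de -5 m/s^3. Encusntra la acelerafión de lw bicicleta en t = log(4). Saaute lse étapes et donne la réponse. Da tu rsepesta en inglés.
a(log(4)) = 5/4.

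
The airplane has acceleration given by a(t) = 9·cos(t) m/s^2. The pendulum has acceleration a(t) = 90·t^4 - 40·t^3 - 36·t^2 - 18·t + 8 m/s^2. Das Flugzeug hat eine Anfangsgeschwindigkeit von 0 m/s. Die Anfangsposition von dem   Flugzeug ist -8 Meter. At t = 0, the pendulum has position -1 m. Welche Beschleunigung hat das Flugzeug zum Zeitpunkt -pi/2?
Aus der Gleichung für die Beschleunigung a(t) = 9·cos(t), setzen wir t = -pi/2 ein und erhalten a = 0.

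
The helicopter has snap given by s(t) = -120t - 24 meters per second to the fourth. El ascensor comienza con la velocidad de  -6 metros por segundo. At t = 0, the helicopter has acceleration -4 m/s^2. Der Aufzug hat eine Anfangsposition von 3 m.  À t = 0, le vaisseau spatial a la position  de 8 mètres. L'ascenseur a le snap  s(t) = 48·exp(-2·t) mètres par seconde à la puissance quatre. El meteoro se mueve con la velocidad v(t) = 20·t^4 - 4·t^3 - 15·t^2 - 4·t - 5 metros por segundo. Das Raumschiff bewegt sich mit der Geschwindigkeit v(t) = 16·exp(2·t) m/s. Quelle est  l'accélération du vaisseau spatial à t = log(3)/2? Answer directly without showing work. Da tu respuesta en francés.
La réponse est 96.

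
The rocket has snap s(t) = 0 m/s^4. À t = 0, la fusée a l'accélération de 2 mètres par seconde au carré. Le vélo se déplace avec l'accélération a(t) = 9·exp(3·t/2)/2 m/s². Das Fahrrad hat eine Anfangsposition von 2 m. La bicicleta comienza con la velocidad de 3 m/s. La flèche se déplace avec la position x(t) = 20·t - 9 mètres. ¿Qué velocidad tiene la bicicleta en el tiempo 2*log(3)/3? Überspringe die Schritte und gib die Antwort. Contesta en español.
La respuesta es 9.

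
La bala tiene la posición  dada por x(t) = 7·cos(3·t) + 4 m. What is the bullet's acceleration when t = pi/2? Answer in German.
Ausgehend von der Position x(t) = 7·cos(3·t) + 4, nehmen wir 2 Ableitungen. Durch Ableiten von der Position erhalten wir die Geschwindigkeit: v(t) = -21·sin(3·t). Durch Ableiten von der Geschwindigkeit erhalten wir die Beschleunigung: a(t) = -63·cos(3·t). Aus der Gleichung für die Beschleunigung a(t) = -63·cos(3·t), setzen wir t = pi/2 ein und erhalten a = 0.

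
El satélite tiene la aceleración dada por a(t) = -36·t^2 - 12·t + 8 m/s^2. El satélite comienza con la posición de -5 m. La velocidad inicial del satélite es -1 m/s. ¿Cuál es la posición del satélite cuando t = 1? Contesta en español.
Partiendo de la aceleración a(t) = -36·t^2 - 12·t + 8, tomamos 2 antiderivadas. Integrando la aceleración y usando la condición inicial v(0) = -1, obtenemos v(t) = -12·t^3 - 6·t^2 + 8·t - 1. La antiderivada de la velocidad es la posición. Usando x(0) = -5, obtenemos x(t) = -3·t^4 - 2·t^3 + 4·t^2 - t - 5. Usando x(t) = -3·t^4 - 2·t^3 + 4·t^2 - t - 5 y sustituyendo t = 1, encontramos x = -7.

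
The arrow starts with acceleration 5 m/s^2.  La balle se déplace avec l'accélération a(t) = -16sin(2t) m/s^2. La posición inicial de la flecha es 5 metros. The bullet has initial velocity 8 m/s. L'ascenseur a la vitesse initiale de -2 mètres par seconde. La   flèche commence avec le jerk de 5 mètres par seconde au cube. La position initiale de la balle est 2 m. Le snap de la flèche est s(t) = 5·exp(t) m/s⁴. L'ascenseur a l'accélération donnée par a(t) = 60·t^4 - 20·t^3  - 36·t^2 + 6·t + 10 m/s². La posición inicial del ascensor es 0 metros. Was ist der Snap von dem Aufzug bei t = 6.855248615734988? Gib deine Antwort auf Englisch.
We must differentiate our acceleration equation a(t) = 60·t^4 - 20·t^3 - 36·t^2 + 6·t + 10 2 times. Differentiating acceleration, we get jerk: j(t) = 240·t^3 - 60·t^2 - 72·t + 6. Differentiating jerk, we get snap: s(t) = 720·t^2 - 120·t - 72. We have snap s(t) = 720·t^2 - 120·t - 72. Substituting t = 6.855248615734988: s(6.855248615734988) = 32941.3623462581.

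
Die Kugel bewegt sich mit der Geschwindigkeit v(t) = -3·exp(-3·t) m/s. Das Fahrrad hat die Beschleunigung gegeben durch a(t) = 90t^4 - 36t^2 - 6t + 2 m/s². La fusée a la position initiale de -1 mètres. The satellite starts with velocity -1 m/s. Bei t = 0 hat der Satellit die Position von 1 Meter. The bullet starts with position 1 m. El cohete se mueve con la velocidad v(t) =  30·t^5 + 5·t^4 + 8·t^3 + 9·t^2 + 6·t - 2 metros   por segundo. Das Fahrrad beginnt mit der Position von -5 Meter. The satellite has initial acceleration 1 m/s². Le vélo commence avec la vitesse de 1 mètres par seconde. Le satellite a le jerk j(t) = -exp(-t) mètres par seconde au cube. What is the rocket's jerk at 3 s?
Starting from velocity v(t) = 30·t^5 + 5·t^4 + 8·t^3 + 9·t^2 + 6·t - 2, we take 2 derivatives. Taking d/dt of v(t), we find a(t) = 150·t^4 + 20·t^3 + 24·t^2 + 18·t + 6. Taking d/dt of a(t), we find j(t) = 600·t^3 + 60·t^2 + 48·t + 18. We have jerk j(t) = 600·t^3 + 60·t^2 + 48·t + 18. Substituting t = 3: j(3) = 16902.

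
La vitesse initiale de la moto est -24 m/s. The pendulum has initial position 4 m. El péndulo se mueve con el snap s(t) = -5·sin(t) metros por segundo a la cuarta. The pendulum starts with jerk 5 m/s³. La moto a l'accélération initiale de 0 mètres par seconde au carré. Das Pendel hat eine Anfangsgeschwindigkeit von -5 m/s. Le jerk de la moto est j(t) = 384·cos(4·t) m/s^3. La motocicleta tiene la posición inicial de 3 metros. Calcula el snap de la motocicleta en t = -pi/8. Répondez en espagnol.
Partiendo de la sacudida j(t) = 384·cos(4·t), tomamos 1 derivada. Derivando la sacudida, obtenemos el snap: s(t) = -1536·sin(4·t). Usando s(t) = -1536·sin(4·t) y sustituyendo t = -pi/8, encontramos s = 1536.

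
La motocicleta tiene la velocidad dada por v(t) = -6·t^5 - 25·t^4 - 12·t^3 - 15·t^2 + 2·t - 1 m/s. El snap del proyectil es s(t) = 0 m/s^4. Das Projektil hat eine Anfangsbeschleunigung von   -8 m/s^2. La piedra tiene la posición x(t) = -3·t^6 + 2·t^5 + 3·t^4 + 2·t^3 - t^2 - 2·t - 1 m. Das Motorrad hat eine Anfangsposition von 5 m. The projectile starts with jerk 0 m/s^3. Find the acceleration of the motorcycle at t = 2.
Starting from velocity v(t) = -6·t^5 - 25·t^4 - 12·t^3 - 15·t^2 + 2·t - 1, we take 1 derivative. Taking d/dt of v(t), we find a(t) = -30·t^4 - 100·t^3 - 36·t^2 - 30·t + 2. From the given acceleration equation a(t) = -30·t^4 - 100·t^3 - 36·t^2 - 30·t + 2, we substitute t = 2 to get a = -1482.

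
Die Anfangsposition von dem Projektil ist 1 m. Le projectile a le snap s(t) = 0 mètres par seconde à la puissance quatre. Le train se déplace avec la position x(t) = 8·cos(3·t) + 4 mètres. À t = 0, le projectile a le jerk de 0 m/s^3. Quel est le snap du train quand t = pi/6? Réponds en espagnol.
Partiendo de la posición x(t) = 8·cos(3·t) + 4, tomamos 4 derivadas. La derivada de la posición da la velocidad: v(t) = -24·sin(3·t). Derivando la velocidad, obtenemos la aceleración: a(t) = -72·cos(3·t). Tomando d/dt de a(t), encontramos j(t) = 216·sin(3·t). Tomando d/dt de j(t), encontramos s(t) = 648·cos(3·t). Tenemos el snap s(t) = 648·cos(3·t). Sustituyendo t = pi/6: s(pi/6) = 0.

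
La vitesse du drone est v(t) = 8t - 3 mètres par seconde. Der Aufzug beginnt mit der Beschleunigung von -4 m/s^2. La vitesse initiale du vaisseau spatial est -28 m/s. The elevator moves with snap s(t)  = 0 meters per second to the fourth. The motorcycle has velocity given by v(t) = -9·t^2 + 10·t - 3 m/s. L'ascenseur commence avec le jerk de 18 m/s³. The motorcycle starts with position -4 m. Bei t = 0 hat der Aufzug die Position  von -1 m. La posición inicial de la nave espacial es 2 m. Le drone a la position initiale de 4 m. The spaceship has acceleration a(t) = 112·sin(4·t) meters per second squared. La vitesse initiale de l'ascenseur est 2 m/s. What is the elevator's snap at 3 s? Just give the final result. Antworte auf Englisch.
The answer is 0.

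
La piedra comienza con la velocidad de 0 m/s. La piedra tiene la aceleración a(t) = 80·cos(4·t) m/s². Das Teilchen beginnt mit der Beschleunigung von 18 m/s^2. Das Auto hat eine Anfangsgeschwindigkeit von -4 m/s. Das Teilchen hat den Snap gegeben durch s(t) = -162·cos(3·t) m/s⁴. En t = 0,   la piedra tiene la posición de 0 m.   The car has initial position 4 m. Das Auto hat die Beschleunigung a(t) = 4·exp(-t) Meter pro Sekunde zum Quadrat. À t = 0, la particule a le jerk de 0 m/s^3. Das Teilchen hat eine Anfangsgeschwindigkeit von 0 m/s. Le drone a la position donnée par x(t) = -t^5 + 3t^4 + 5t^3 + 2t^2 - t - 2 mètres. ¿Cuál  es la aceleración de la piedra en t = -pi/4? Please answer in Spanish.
Usando a(t) = 80·cos(4·t) y sustituyendo t = -pi/4, encontramos a = -80.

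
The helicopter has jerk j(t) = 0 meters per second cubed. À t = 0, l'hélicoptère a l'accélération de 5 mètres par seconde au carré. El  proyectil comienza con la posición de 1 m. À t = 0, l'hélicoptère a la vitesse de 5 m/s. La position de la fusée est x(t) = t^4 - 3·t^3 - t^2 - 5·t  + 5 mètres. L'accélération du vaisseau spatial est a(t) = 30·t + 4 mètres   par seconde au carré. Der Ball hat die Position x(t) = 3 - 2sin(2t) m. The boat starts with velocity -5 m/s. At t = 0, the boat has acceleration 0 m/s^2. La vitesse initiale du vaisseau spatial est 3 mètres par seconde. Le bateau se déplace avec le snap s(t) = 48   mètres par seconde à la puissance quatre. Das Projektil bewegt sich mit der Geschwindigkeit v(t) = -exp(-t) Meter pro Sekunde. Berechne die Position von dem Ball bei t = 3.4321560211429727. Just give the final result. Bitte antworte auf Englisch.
The position at t = 3.4321560211429727 is x = 1.90206787888330.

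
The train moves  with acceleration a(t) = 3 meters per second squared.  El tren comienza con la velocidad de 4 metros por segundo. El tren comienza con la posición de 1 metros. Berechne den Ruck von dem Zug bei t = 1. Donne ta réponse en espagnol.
Debemos derivar nuestra ecuación de la aceleración a(t) = 3 1 vez. Derivando la aceleración, obtenemos la sacudida: j(t) = 0. De la ecuación de la sacudida j(t) = 0, sustituimos t = 1 para obtener j = 0.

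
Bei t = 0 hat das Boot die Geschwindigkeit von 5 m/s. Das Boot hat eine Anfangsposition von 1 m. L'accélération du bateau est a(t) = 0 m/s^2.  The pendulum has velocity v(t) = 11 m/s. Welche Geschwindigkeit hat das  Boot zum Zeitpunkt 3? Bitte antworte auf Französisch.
Pour résoudre ceci, nous devons prendre 1 primitive de notre équation de l'accélération a(t) = 0. En intégrant l'accélération et en utilisant la condition initiale v(0) = 5, nous obtenons v(t) = 5. De l'équation de la vitesse v(t) = 5, nous substituons t = 3 pour obtenir v = 5.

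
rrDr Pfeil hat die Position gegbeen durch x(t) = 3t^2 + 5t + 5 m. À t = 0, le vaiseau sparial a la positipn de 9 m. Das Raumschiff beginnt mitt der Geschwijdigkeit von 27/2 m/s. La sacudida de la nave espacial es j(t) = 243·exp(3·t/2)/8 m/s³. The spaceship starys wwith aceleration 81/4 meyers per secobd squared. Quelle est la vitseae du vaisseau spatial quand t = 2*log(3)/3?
Nous devons trouver l'intégrale de notre équation du jerk j(t) = 243·exp(3·t/2)/8 2 fois. L'intégrale du jerk est l'accélération. En utilisant a(0) = 81/4, nous obtenons a(t) = 81·exp(3·t/2)/4. L'intégrale de l'accélération, avec v(0) = 27/2, donne la vitesse: v(t) = 27·exp(3·t/2)/2. De l'équation de la vitesse v(t) = 27·exp(3·t/2)/2, nous substituons t = 2*log(3)/3 pour obtenir v = 81/2.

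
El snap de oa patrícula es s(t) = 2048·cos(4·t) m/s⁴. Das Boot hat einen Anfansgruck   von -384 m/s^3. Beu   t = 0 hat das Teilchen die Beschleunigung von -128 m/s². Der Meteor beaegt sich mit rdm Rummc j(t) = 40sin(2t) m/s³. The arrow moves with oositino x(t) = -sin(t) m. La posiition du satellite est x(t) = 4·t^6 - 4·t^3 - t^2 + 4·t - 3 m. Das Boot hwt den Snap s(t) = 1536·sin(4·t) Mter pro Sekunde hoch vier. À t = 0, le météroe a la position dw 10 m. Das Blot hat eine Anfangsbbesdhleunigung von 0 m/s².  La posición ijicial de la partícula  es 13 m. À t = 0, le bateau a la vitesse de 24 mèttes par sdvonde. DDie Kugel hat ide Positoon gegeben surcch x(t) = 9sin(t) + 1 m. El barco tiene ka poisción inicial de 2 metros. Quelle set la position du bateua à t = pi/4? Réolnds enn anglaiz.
To solve this, we need to take 4 integrals of our snap equation s(t) = 1536·sin(4·t). The integral of snap, with j(0) = -384, gives jerk: j(t) = -384·cos(4·t). The antiderivative of jerk is acceleration. Using a(0) = 0, we get a(t) = -96·sin(4·t). Finding the integral of a(t) and using v(0) = 24: v(t) = 24·cos(4·t). The integral of velocity is position. Using x(0) = 2, we get x(t) = 6·sin(4·t) + 2. We have position x(t) = 6·sin(4·t) + 2. Substituting t = pi/4: x(pi/4) = 2.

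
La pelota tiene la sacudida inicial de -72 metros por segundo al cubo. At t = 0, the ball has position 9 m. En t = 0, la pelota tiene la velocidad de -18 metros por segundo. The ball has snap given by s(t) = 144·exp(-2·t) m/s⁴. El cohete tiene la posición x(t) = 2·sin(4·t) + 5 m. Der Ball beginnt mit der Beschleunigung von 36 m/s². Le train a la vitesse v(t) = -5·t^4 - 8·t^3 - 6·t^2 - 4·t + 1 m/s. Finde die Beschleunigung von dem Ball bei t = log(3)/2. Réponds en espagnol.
Para resolver esto, necesitamos tomar 2 antiderivadas de nuestra ecuación del snap s(t) = 144·exp(-2·t). La integral del snap, con j(0) = -72, da la sacudida: j(t) = -72·exp(-2·t). Tomando ∫j(t)dt y aplicando a(0) = 36, encontramos a(t) = 36·exp(-2·t). Tenemos la aceleración a(t) = 36·exp(-2·t). Sustituyendo t = log(3)/2: a(log(3)/2) = 12.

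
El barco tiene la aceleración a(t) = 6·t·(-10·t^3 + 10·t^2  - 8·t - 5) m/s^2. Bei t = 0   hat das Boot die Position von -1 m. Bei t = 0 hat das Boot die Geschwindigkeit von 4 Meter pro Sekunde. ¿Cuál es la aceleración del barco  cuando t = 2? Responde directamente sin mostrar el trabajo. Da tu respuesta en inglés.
The acceleration at t = 2 is a = -732.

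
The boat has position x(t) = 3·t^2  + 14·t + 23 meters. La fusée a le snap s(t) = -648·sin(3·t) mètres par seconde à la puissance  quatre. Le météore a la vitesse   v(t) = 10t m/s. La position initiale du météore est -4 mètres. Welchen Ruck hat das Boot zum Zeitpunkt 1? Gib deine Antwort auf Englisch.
We must differentiate our position equation x(t) = 3·t^2 + 14·t + 23 3 times. The derivative of position gives velocity: v(t) = 6·t + 14. Differentiating velocity, we get acceleration: a(t) = 6. Taking d/dt of a(t), we find j(t) = 0. Using j(t) = 0 and substituting t = 1, we find j = 0.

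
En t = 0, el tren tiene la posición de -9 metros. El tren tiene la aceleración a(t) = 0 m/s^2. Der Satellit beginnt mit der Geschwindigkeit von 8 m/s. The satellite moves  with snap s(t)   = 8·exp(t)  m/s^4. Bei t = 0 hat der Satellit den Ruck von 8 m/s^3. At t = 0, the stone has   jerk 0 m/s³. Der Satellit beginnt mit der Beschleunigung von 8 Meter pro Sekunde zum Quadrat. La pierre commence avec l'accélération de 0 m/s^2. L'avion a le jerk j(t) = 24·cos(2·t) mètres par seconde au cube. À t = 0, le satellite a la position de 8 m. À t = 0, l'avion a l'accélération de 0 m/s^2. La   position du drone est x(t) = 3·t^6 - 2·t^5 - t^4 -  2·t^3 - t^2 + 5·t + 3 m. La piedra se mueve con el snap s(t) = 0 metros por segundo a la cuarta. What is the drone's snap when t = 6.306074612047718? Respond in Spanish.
Para resolver esto, necesitamos tomar 4 derivadas de nuestra ecuación de la posición x(t) = 3·t^6 - 2·t^5 - t^4 - 2·t^3 - t^2 + 5·t + 3. Derivando la posición, obtenemos la velocidad: v(t) = 18·t^5 - 10·t^4 - 4·t^3 - 6·t^2 - 2·t + 5. Tomando d/dt de v(t), encontramos a(t) = 90·t^4 - 40·t^3 - 12·t^2 - 12·t - 2. Derivando la aceleración, obtenemos la sacudida: j(t) = 360·t^3 - 120·t^2 - 24·t - 12. Derivando la sacudida, obtenemos el snap: s(t) = 1080·t^2 - 240·t - 24. De la ecuación del snap s(t) = 1080·t^2 - 240·t - 24, sustituimos t = 6.306074612047718 para obtener s = 41410.4452668383.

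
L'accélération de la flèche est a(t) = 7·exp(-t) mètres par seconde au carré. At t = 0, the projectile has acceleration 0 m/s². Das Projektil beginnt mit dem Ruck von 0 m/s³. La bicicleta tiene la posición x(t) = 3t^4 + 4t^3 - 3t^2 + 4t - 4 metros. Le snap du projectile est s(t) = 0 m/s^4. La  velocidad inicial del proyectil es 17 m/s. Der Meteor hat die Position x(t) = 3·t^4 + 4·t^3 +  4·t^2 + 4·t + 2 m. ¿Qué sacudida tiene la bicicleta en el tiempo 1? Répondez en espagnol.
Partiendo de la posición x(t) = 3·t^4 + 4·t^3 - 3·t^2 + 4·t - 4, tomamos 3 derivadas. La derivada de la posición da la velocidad: v(t) = 12·t^3 + 12·t^2 - 6·t + 4. Derivando la velocidad, obtenemos la aceleración: a(t) = 36·t^2 + 24·t - 6. Derivando la aceleración, obtenemos la sacudida: j(t) = 72·t + 24. De la ecuación de la sacudida j(t) = 72·t + 24, sustituimos t = 1 para obtener j = 96.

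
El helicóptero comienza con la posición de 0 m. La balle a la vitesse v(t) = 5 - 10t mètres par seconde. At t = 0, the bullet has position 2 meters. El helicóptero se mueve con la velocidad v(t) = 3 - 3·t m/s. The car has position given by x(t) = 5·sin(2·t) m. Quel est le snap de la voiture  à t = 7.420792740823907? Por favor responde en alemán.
Wir müssen unsere Gleichung für die Position x(t) = 5·sin(2·t) 4-mal ableiten. Die Ableitung von der Position ergibt die Geschwindigkeit: v(t) = 10·cos(2·t). Mit d/dt von v(t) finden wir a(t) = -20·sin(2·t). Mit d/dt von a(t) finden wir j(t) = -40·cos(2·t). Durch Ableiten von dem Ruck erhalten wir den Snap: s(t) = 80·sin(2·t). Aus der Gleichung für den Snap s(t) = 80·sin(2·t), setzen wir t = 7.420792740823907 ein und erhalten s = 60.9590582738242.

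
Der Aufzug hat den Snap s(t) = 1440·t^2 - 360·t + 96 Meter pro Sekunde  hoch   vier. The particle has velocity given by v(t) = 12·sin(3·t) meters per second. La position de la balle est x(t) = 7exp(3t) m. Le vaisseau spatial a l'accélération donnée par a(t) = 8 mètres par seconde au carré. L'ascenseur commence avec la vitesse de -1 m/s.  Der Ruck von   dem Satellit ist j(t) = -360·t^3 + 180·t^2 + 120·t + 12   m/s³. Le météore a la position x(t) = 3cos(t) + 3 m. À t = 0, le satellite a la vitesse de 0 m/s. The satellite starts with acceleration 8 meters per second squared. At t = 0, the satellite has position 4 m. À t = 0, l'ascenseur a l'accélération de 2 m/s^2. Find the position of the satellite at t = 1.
Starting from jerk j(t) = -360·t^3 + 180·t^2 + 120·t + 12, we take 3 integrals. The integral of jerk is acceleration. Using a(0) = 8, we get a(t) = -90·t^4 + 60·t^3 + 60·t^2 + 12·t + 8. The integral of acceleration, with v(0) = 0, gives velocity: v(t) = t·(-18·t^4 + 15·t^3 + 20·t^2 + 6·t + 8). The antiderivative of velocity, with x(0) = 4, gives position: x(t) = -3·t^6 + 3·t^5 + 5·t^4 + 2·t^3 + 4·t^2 + 4. From the given position equation x(t) = -3·t^6 + 3·t^5 + 5·t^4 + 2·t^3 + 4·t^2 + 4, we substitute t = 1 to get x = 15.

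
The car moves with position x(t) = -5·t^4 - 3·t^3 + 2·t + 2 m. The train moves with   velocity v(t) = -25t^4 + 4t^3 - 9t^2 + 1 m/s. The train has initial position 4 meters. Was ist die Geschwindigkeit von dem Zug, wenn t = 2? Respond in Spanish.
De la ecuación de la velocidad v(t) = -25·t^4 + 4·t^3 - 9·t^2 + 1, sustituimos t = 2 para obtener v = -403.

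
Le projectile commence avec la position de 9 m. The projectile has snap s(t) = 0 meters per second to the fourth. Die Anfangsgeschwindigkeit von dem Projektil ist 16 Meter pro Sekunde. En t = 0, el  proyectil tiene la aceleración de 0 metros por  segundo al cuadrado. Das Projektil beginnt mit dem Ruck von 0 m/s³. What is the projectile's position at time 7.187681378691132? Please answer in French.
Pour résoudre ceci, nous devons prendre 4 intégrales de notre équation du snap s(t) = 0. En prenant ∫s(t)dt et en appliquant j(0) = 0, nous trouvons j(t) = 0. La primitive du jerk est l'accélération. En utilisant a(0) = 0, nous obtenons a(t) = 0. L'intégrale de l'accélération est la vitesse. En utilisant v(0) = 16, nous obtenons v(t) = 16. La primitive de la vitesse est la position. En utilisant x(0) = 9, nous obtenons x(t) = 16·t + 9. De l'équation de la position x(t) = 16·t + 9, nous substituons t = 7.187681378691132 pour obtenir x = 124.002902059058.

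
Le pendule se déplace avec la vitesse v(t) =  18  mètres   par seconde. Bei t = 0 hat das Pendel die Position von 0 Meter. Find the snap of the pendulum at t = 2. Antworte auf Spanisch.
Debemos derivar nuestra ecuación de la velocidad v(t) = 18 3 veces. Derivando la velocidad, obtenemos la aceleración: a(t) = 0. La derivada de la aceleración da la sacudida: j(t) = 0. Derivando la sacudida, obtenemos el snap: s(t) = 0. Usando s(t) = 0 y sustituyendo t = 2, encontramos s = 0.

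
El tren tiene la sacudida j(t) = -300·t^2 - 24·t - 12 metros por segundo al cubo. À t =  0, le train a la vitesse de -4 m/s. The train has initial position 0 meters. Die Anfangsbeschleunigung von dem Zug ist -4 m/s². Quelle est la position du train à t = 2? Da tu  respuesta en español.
Para resolver esto, necesitamos tomar 3 antiderivadas de nuestra ecuación de la sacudida j(t) = -300·t^2 - 24·t - 12. La antiderivada de la sacudida, con a(0) = -4, da la aceleración: a(t) = -100·t^3 - 12·t^2 - 12·t - 4. La integral de la aceleración, con v(0) = -4, da la velocidad: v(t) = -25·t^4 - 4·t^3 - 6·t^2 - 4·t - 4. La antiderivada de la velocidad, con x(0) = 0, da la posición: x(t) = -5·t^5 - t^4 - 2·t^3 - 2·t^2 - 4·t. Tenemos la posición x(t) = -5·t^5 - t^4 - 2·t^3 - 2·t^2 - 4·t. Sustituyendo t = 2: x(2) = -208.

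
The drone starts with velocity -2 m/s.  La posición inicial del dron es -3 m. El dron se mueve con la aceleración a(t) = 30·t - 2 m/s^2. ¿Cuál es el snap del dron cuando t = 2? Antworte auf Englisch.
We must differentiate our acceleration equation a(t) = 30·t - 2 2 times. The derivative of acceleration gives jerk: j(t) = 30. Differentiating jerk, we get snap: s(t) = 0. From the given snap equation s(t) = 0, we substitute t = 2 to get s = 0.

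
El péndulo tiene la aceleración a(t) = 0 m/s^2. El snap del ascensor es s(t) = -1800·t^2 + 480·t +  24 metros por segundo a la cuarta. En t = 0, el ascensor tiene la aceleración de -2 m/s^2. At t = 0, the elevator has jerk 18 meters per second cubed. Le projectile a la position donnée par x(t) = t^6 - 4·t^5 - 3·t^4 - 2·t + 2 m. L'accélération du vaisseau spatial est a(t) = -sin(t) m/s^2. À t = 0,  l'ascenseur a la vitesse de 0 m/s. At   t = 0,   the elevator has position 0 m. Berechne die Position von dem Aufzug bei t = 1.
Wir müssen unsere Gleichung für den Snap s(t) = -1800·t^2 + 480·t + 24 4-mal integrieren. Das Integral von dem Snap ist der Ruck. Mit j(0) = 18 erhalten wir j(t) = -600·t^3 + 240·t^2 + 24·t + 18. Mit ∫j(t)dt und Anwendung von a(0) = -2, finden wir a(t) = -150·t^4 + 80·t^3 + 12·t^2 + 18·t - 2. Das Integral von der Beschleunigung, mit v(0) = 0, ergibt die Geschwindigkeit: v(t) = t·(-30·t^4 + 20·t^3 + 4·t^2 + 9·t - 2). Die Stammfunktion von der Geschwindigkeit ist die Position. Mit x(0) = 0 erhalten wir x(t) = -5·t^6 + 4·t^5 + t^4 + 3·t^3 - t^2. Aus der Gleichung für die Position x(t) = -5·t^6 + 4·t^5 + t^4 + 3·t^3 - t^2, setzen wir t = 1 ein und erhalten x = 2.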